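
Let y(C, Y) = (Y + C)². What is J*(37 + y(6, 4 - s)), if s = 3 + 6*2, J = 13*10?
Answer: 8060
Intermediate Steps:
J = 130
s = 15 (s = 3 + 12 = 15)
y(C, Y) = (C + Y)²
J*(37 + y(6, 4 - s)) = 130*(37 + (6 + (4 - 1*15))²) = 130*(37 + (6 + (4 - 15))²) = 130*(37 + (6 - 11)²) = 130*(37 + (-5)²) = 130*(37 + 25) = 130*62 = 8060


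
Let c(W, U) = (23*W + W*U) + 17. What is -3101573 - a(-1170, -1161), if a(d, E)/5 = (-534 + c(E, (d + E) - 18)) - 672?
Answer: -16598058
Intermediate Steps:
c(W, U) = 17 + 23*W + U*W (c(W, U) = (23*W + U*W) + 17 = 17 + 23*W + U*W)
a(d, E) = -5945 + 115*E + 5*E*(-18 + E + d) (a(d, E) = 5*((-534 + (17 + 23*E + ((d + E) - 18)*E)) - 672) = 5*((-534 + (17 + 23*E + ((E + d) - 18)*E)) - 672) = 5*((-534 + (17 + 23*E + (-18 + E + d)*E)) - 672) = 5*((-534 + (17 + 23*E + E*(-18 + E + d))) - 672) = 5*((-517 + 23*E + E*(-18 + E + d)) - 672) = 5*(-1189 + 23*E + E*(-18 + E + d)) = -5945 + 115*E + 5*E*(-18 + E + d))
-3101573 - a(-1170, -1161) = -3101573 - (-5945 + 115*(-1161) + 5*(-1161)*(-18 - 1161 - 1170)) = -3101573 - (-5945 - 133515 + 5*(-1161)*(-2349)) = -3101573 - (-5945 - 133515 + 13635945) = -3101573 - 1*13496485 = -3101573 - 13496485 = -16598058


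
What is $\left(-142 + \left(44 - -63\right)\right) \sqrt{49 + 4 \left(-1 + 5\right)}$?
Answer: $- 35 \sqrt{65} \approx -282.18$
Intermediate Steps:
$\left(-142 + \left(44 - -63\right)\right) \sqrt{49 + 4 \left(-1 + 5\right)} = \left(-142 + \left(44 + 63\right)\right) \sqrt{49 + 4 \cdot 4} = \left(-142 + 107\right) \sqrt{49 + 16} = - 35 \sqrt{65}$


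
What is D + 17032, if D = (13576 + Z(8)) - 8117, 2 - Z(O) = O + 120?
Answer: 22365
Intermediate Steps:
Z(O) = -118 - O (Z(O) = 2 - (O + 120) = 2 - (120 + O) = 2 + (-120 - O) = -118 - O)
D = 5333 (D = (13576 + (-118 - 1*8)) - 8117 = (13576 + (-118 - 8)) - 8117 = (13576 - 126) - 8117 = 13450 - 8117 = 5333)
D + 17032 = 5333 + 17032 = 22365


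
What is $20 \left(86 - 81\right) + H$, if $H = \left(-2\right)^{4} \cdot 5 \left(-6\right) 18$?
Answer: $-8540$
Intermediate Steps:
$H = -8640$ ($H = 16 \left(-30\right) 18 = \left(-480\right) 18 = -8640$)
$20 \left(86 - 81\right) + H = 20 \left(86 - 81\right) - 8640 = 20 \cdot 5 - 8640 = 100 - 8640 = -8540$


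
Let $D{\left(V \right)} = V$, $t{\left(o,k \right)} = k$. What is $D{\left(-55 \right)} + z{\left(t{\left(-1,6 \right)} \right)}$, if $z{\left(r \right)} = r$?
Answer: $-49$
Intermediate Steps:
$D{\left(-55 \right)} + z{\left(t{\left(-1,6 \right)} \right)} = -55 + 6 = -49$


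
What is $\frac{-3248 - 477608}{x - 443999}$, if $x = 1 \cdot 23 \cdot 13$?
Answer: $\frac{120214}{110925} \approx 1.0837$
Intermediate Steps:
$x = 299$ ($x = 23 \cdot 13 = 299$)
$\frac{-3248 - 477608}{x - 443999} = \frac{-3248 - 477608}{299 - 443999} = - \frac{480856}{-443700} = \left(-480856\right) \left(- \frac{1}{443700}\right) = \frac{120214}{110925}$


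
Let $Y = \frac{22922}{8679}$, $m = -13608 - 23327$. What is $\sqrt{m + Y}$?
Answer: $\frac{i \sqrt{2781931449297}}{8679} \approx 192.18 i$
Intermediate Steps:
$m = -36935$
$Y = \frac{22922}{8679}$ ($Y = 22922 \cdot \frac{1}{8679} = \frac{22922}{8679} \approx 2.6411$)
$\sqrt{m + Y} = \sqrt{-36935 + \frac{22922}{8679}} = \sqrt{- \frac{320535943}{8679}} = \frac{i \sqrt{2781931449297}}{8679}$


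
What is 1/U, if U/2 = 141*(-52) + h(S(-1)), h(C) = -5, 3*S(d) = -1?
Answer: -1/14674 ≈ -6.8148e-5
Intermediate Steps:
S(d) = -1/3 (S(d) = (1/3)*(-1) = -1/3)
U = -14674 (U = 2*(141*(-52) - 5) = 2*(-7332 - 5) = 2*(-7337) = -14674)
1/U = 1/(-14674) = -1/14674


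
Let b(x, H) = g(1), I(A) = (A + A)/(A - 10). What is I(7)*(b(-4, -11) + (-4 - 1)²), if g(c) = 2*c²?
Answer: -126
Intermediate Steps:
I(A) = 2*A/(-10 + A) (I(A) = (2*A)/(-10 + A) = 2*A/(-10 + A))
b(x, H) = 2 (b(x, H) = 2*1² = 2*1 = 2)
I(7)*(b(-4, -11) + (-4 - 1)²) = (2*7/(-10 + 7))*(2 + (-4 - 1)²) = (2*7/(-3))*(2 + (-5)²) = (2*7*(-⅓))*(2 + 25) = -14/3*27 = -126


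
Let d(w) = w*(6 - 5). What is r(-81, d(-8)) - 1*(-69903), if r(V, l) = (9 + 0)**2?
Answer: 69984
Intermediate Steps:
d(w) = w (d(w) = w*1 = w)
r(V, l) = 81 (r(V, l) = 9**2 = 81)
r(-81, d(-8)) - 1*(-69903) = 81 - 1*(-69903) = 81 + 69903 = 69984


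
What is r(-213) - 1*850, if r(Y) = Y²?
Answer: 44519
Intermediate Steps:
r(-213) - 1*850 = (-213)² - 1*850 = 45369 - 850 = 44519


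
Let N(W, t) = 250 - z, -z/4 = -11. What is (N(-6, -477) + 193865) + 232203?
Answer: 426274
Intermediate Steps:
z = 44 (z = -4*(-11) = 44)
N(W, t) = 206 (N(W, t) = 250 - 1*44 = 250 - 44 = 206)
(N(-6, -477) + 193865) + 232203 = (206 + 193865) + 232203 = 194071 + 232203 = 426274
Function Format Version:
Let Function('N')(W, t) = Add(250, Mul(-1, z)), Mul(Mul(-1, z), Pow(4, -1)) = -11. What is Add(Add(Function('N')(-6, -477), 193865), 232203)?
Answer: 426274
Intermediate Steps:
z = 44 (z = Mul(-4, -11) = 44)
Function('N')(W, t) = 206 (Function('N')(W, t) = Add(250, Mul(-1, 44)) = Add(250, -44) = 206)
Add(Add(Function('N')(-6, -477), 193865), 232203) = Add(Add(206, 193865), 232203) = Add(194071, 232203) = 426274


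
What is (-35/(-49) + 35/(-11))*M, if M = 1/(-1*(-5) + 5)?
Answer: -19/77 ≈ -0.24675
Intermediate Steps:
M = ⅒ (M = 1/(5 + 5) = 1/10 = ⅒ ≈ 0.10000)
(-35/(-49) + 35/(-11))*M = (-35/(-49) + 35/(-11))*(⅒) = (-35*(-1/49) + 35*(-1/11))*(⅒) = (5/7 - 35/11)*(⅒) = -190/77*⅒ = -19/77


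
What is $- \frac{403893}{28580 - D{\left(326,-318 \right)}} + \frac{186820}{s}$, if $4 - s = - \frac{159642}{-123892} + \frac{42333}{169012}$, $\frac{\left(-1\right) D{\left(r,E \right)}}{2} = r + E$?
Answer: $\frac{198303119611546883}{2612721457364} \approx 75899.0$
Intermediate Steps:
$D{\left(r,E \right)} = - 2 E - 2 r$ ($D{\left(r,E \right)} = - 2 \left(r + E\right) = - 2 \left(E + r\right) = - 2 E - 2 r$)
$s = \frac{274100027}{111378908}$ ($s = 4 - \left(- \frac{159642}{-123892} + \frac{42333}{169012}\right) = 4 - \left(\left(-159642\right) \left(- \frac{1}{123892}\right) + 42333 \cdot \frac{1}{169012}\right) = 4 - \left(\frac{79821}{61946} + \frac{42333}{169012}\right) = 4 - \frac{171415605}{111378908} = \frac{274100027}{111378908} \approx 2.461$)
$- \frac{403893}{28580 - D{\left(326,-318 \right)}} + \frac{186820}{s} = - \frac{403893}{28580 - \left(\left(-2\right) \left(-318\right) - 652\right)} + \frac{186820}{\frac{274100027}{111378908}} = - \frac{403893}{28580 - \left(636 - 652\right)} + 186820 \cdot \frac{111378908}{274100027} = - \frac{403893}{28580 - -16} + \frac{20807807592560}{274100027} = - \frac{403893}{28580 + 16} + \frac{20807807592560}{274100027} = - \frac{403893}{28596} + \frac{20807807592560}{274100027} = \left(-403893\right) \frac{1}{28596} + \frac{20807807592560}{274100027} = - \frac{134631}{9532} + \frac{20807807592560}{274100027} = \frac{198303119611546883}{2612721457364}$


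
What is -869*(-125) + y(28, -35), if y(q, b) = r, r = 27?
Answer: 108652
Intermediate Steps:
y(q, b) = 27
-869*(-125) + y(28, -35) = -869*(-125) + 27 = 108625 + 27 = 108652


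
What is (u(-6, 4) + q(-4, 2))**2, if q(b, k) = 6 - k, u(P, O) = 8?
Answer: 144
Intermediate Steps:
(u(-6, 4) + q(-4, 2))**2 = (8 + (6 - 1*2))**2 = (8 + (6 - 2))**2 = (8 + 4)**2 = 12**2 = 144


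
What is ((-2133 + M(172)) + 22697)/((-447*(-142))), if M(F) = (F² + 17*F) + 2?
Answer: 26537/31737 ≈ 0.83615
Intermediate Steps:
M(F) = 2 + F² + 17*F
((-2133 + M(172)) + 22697)/((-447*(-142))) = ((-2133 + (2 + 172² + 17*172)) + 22697)/((-447*(-142))) = ((-2133 + (2 + 29584 + 2924)) + 22697)/63474 = ((-2133 + 32510) + 22697)*(1/63474) = (30377 + 22697)*(1/63474) = 53074*(1/63474) = 26537/31737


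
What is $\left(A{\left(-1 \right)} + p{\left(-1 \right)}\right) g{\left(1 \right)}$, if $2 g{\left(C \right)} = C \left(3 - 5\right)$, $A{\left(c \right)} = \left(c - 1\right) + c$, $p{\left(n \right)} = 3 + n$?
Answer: $1$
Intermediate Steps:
$A{\left(c \right)} = -1 + 2 c$ ($A{\left(c \right)} = \left(-1 + c\right) + c = -1 + 2 c$)
$g{\left(C \right)} = - C$ ($g{\left(C \right)} = \frac{C \left(3 - 5\right)}{2} = \frac{C \left(-2\right)}{2} = \frac{\left(-2\right) C}{2} = - C$)
$\left(A{\left(-1 \right)} + p{\left(-1 \right)}\right) g{\left(1 \right)} = \left(\left(-1 + 2 \left(-1\right)\right) + \left(3 - 1\right)\right) \left(\left(-1\right) 1\right) = \left(\left(-1 - 2\right) + 2\right) \left(-1\right) = \left(-3 + 2\right) \left(-1\right) = \left(-1\right) \left(-1\right) = 1$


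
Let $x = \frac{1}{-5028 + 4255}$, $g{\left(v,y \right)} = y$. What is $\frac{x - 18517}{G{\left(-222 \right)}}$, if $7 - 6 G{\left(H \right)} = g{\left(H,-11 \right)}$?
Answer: $- \frac{4771214}{773} \approx -6172.3$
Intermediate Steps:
$G{\left(H \right)} = 3$ ($G{\left(H \right)} = \frac{7}{6} - - \frac{11}{6} = \frac{7}{6} + \frac{11}{6} = 3$)
$x = - \frac{1}{773}$ ($x = \frac{1}{-773} = - \frac{1}{773} \approx -0.0012937$)
$\frac{x - 18517}{G{\left(-222 \right)}} = \frac{- \frac{1}{773} - 18517}{3} = \left(- \frac{14313642}{773}\right) \frac{1}{3} = - \frac{4771214}{773}$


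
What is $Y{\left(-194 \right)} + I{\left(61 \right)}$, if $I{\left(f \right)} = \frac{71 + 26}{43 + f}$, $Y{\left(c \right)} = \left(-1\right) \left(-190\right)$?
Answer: $\frac{19857}{104} \approx 190.93$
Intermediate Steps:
$Y{\left(c \right)} = 190$
$I{\left(f \right)} = \frac{97}{43 + f}$
$Y{\left(-194 \right)} + I{\left(61 \right)} = 190 + \frac{97}{43 + 61} = 190 + \frac{97}{104} = \frac{19857}{104}$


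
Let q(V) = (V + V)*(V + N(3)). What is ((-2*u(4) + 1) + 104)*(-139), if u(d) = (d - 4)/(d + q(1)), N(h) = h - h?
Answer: -14595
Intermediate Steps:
N(h) = 0
q(V) = 2*V² (q(V) = (V + V)*(V + 0) = (2*V)*V = 2*V²)
u(d) = (-4 + d)/(2 + d) (u(d) = (d - 4)/(d + 2*1²) = (-4 + d)/(d + 2*1) = (-4 + d)/(d + 2) = (-4 + d)/(2 + d))
((-2*u(4) + 1) + 104)*(-139) = ((-2*(-4 + 4)/(2 + 4) + 1) + 104)*(-139) = ((-2*0/6 + 1) + 104)*(-139) = ((-0/3 + 1) + 104)*(-139) = ((-2*0 + 1) + 104)*(-139) = ((0 + 1) + 104)*(-139) = (1 + 104)*(-139) = 105*(-139) = -14595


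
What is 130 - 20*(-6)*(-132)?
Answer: -15710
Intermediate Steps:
130 - 20*(-6)*(-132) = 130 + 120*(-132) = 130 - 15840 = -15710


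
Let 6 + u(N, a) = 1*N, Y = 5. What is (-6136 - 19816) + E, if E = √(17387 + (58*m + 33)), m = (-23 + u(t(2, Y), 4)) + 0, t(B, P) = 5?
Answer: -25952 + 2*√4007 ≈ -25825.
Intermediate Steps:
u(N, a) = -6 + N (u(N, a) = -6 + 1*N = -6 + N)
m = -24 (m = (-23 + (-6 + 5)) + 0 = (-23 - 1) + 0 = -24 + 0 = -24)
E = 2*√4007 (E = √(17387 + (58*(-24) + 33)) = √(17387 + (-1392 + 33)) = √(17387 - 1359) = √16028 = 2*√4007 ≈ 126.60)
(-6136 - 19816) + E = (-6136 - 19816) + 2*√4007 = -25952 + 2*√4007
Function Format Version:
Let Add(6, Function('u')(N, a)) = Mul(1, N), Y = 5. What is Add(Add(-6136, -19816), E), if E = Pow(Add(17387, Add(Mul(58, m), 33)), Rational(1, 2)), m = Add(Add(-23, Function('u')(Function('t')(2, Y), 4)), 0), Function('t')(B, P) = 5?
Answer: Add(-25952, Mul(2, Pow(4007, Rational(1, 2)))) ≈ -25825.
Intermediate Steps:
Function('u')(N, a) = Add(-6, N) (Function('u')(N, a) = Add(-6, Mul(1, N)) = Add(-6, N))
m = -24 (m = Add(Add(-23, Add(-6, 5)), 0) = Add(Add(-23, -1), 0) = Add(-24, 0) = -24)
E = Mul(2, Pow(4007, Rational(1, 2))) (E = Pow(Add(17387, Add(Mul(58, -24), 33)), Rational(1, 2)) = Pow(Add(17387, Add(-1392, 33)), Rational(1, 2)) = Pow(Add(17387, -1359), Rational(1, 2)) = Pow(16028, Rational(1, 2)) = Mul(2, Pow(4007, Rational(1, 2))) ≈ 126.60)
Add(Add(-6136, -19816), E) = Add(Add(-6136, -19816), Mul(2, Pow(4007, Rational(1, 2)))) = Add(-25952, Mul(2, Pow(4007, Rational(1, 2))))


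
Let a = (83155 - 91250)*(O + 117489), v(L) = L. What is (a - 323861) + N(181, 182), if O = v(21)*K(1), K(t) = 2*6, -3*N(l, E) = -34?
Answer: -2860311734/3 ≈ -9.5344e+8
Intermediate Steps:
N(l, E) = 34/3 (N(l, E) = -⅓*(-34) = 34/3)
K(t) = 12
O = 252 (O = 21*12 = 252)
a = -953113395 (a = (83155 - 91250)*(252 + 117489) = -8095*117741 = -953113395)
(a - 323861) + N(181, 182) = (-953113395 - 323861) + 34/3 = -953437256 + 34/3 = -2860311734/3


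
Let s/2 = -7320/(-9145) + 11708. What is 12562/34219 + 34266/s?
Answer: 1341315582835/732813435724 ≈ 1.8304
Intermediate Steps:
s = 42830792/1829 (s = 2*(-7320/(-9145) + 11708) = 2*(-7320*(-1/9145) + 11708) = 2*(1464/1829 + 11708) = 2*(21415396/1829) = 42830792/1829 ≈ 23418.)
12562/34219 + 34266/s = 12562/34219 + 34266/(42830792/1829) = 12562*(1/34219) + 34266*(1829/42830792) = 12562/34219 + 31336257/21415396 = 1341315582835/732813435724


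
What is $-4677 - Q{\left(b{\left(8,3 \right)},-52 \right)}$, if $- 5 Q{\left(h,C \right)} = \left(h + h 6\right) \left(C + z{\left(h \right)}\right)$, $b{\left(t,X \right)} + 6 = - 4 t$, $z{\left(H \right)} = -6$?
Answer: $- \frac{7957}{5} \approx -1591.4$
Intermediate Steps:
$b{\left(t,X \right)} = -6 - 4 t$
$Q{\left(h,C \right)} = - \frac{7 h \left(-6 + C\right)}{5}$ ($Q{\left(h,C \right)} = - \frac{\left(h + h 6\right) \left(C - 6\right)}{5} = - \frac{\left(h + 6 h\right) \left(-6 + C\right)}{5} = - \frac{7 h \left(-6 + C\right)}{5}$)
$-4677 - Q{\left(b{\left(8,3 \right)},-52 \right)} = -4677 - \frac{7 \left(-6 - 32\right) \left(6 - -52\right)}{5} = -4677 - \frac{7 \left(-6 - 32\right) \left(6 + 52\right)}{5} = -4677 - \frac{7}{5} \left(-38\right) 58 = -4677 - - \frac{15428}{5} = -4677 + \frac{15428}{5} = - \frac{7957}{5}$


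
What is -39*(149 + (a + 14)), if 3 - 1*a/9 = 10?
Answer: -3900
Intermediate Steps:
a = -63 (a = 27 - 9*10 = 27 - 90 = -63)
-39*(149 + (a + 14)) = -39*(149 + (-63 + 14)) = -39*(149 - 49) = -39*100 = -3900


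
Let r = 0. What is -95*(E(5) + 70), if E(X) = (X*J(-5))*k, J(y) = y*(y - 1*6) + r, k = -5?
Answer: 123975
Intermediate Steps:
J(y) = y*(-6 + y) (J(y) = y*(y - 1*6) + 0 = y*(y - 6) + 0 = y*(-6 + y) + 0 = y*(-6 + y))
E(X) = -275*X (E(X) = (X*(-5*(-6 - 5)))*(-5) = (X*(-5*(-11)))*(-5) = (X*55)*(-5) = (55*X)*(-5) = -275*X)
-95*(E(5) + 70) = -95*(-275*5 + 70) = -95*(-1375 + 70) = -95*(-1305) = 123975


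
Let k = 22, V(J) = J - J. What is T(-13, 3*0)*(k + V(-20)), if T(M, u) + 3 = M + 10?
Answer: -132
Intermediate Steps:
V(J) = 0
T(M, u) = 7 + M (T(M, u) = -3 + (M + 10) = -3 + (10 + M) = 7 + M)
T(-13, 3*0)*(k + V(-20)) = (7 - 13)*(22 + 0) = -6*22 = -132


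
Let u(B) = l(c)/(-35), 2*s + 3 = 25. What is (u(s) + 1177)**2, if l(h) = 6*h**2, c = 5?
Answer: 67387681/49 ≈ 1.3753e+6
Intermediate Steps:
s = 11 (s = -3/2 + (1/2)*25 = -3/2 + 25/2 = 11)
u(B) = -30/7 (u(B) = (6*5**2)/(-35) = (6*25)*(-1/35) = 150*(-1/35) = -30/7)
(u(s) + 1177)**2 = (-30/7 + 1177)**2 = (8209/7)**2 = 67387681/49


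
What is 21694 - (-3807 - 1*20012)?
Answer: 45513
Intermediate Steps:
21694 - (-3807 - 1*20012) = 21694 - (-3807 - 20012) = 21694 - 1*(-23819) = 21694 + 23819 = 45513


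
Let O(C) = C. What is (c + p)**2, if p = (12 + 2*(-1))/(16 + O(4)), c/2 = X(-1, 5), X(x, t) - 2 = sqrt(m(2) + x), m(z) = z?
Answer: 169/4 ≈ 42.250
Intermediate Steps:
X(x, t) = 2 + sqrt(2 + x)
c = 6 (c = 2*(2 + sqrt(2 - 1)) = 2*(2 + sqrt(1)) = 2*(2 + 1) = 2*3 = 6)
p = 1/2 (p = (12 + 2*(-1))/(16 + 4) = (12 - 2)/20 = 10*(1/20) = 1/2 ≈ 0.50000)
(c + p)**2 = (6 + 1/2)**2 = (13/2)**2 = 169/4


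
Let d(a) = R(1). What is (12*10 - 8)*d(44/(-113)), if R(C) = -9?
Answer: -1008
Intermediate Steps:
d(a) = -9
(12*10 - 8)*d(44/(-113)) = (12*10 - 8)*(-9) = (120 - 8)*(-9) = 112*(-9) = -1008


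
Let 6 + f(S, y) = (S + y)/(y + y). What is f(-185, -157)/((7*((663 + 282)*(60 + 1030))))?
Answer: -257/377341650 ≈ -6.8108e-7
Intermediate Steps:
f(S, y) = -6 + (S + y)/(2*y) (f(S, y) = -6 + (S + y)/(y + y) = -6 + (S + y)/((2*y)) = -6 + (S + y)*(1/(2*y)) = -6 + (S + y)/(2*y))
f(-185, -157)/((7*((663 + 282)*(60 + 1030)))) = ((½)*(-185 - 11*(-157))/(-157))/((7*((663 + 282)*(60 + 1030)))) = ((½)*(-1/157)*(-185 + 1727))/((7*(945*1090))) = ((½)*(-1/157)*1542)/((7*1030050)) = -771/157/7210350 = -771/157*1/7210350 = -257/377341650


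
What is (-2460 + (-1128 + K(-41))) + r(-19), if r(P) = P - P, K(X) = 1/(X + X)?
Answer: -294217/82 ≈ -3588.0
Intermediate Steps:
K(X) = 1/(2*X)
r(P) = 0
(-2460 + (-1128 + K(-41))) + r(-19) = (-2460 + (-1128 + (½)/(-41))) + 0 = (-2460 + (-1128 + (½)*(-1/41))) + 0 = (-2460 + (-1128 - 1/82)) + 0 = (-2460 - 92497/82) + 0 = -294217/82 + 0 = -294217/82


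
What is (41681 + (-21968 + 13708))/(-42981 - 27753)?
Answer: -33421/70734 ≈ -0.47249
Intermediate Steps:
(41681 + (-21968 + 13708))/(-42981 - 27753) = (41681 - 8260)/(-70734) = 33421*(-1/70734) = -33421/70734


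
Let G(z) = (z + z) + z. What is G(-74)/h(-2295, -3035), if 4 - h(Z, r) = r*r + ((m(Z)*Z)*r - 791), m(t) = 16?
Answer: 111/60327815 ≈ 1.8399e-6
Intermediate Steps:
h(Z, r) = 795 - r² - 16*Z*r (h(Z, r) = 4 - (r*r + ((16*Z)*r - 791)) = 4 - (r² + (16*Z*r - 791)) = 4 - (r² + (-791 + 16*Z*r)) = 4 - (-791 + r² + 16*Z*r) = 4 + (791 - r² - 16*Z*r) = 795 - r² - 16*Z*r)
G(z) = 3*z (G(z) = 2*z + z = 3*z)
G(-74)/h(-2295, -3035) = (3*(-74))/(795 - 1*(-3035)² - 16*(-2295)*(-3035)) = -222/(795 - 1*9211225 - 111445200) = -222/(795 - 9211225 - 111445200) = -222/(-120655630) = -222*(-1/120655630) = 111/60327815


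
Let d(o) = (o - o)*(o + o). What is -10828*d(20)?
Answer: 0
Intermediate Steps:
d(o) = 0 (d(o) = 0*(2*o) = 0)
-10828*d(20) = -10828*0 = 0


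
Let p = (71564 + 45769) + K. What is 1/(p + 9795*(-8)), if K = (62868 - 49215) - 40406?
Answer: 1/12220 ≈ 8.1833e-5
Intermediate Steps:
K = -26753 (K = 13653 - 40406 = -26753)
p = 90580 (p = (71564 + 45769) - 26753 = 117333 - 26753 = 90580)
1/(p + 9795*(-8)) = 1/(90580 + 9795*(-8)) = 1/(90580 - 78360) = 1/12220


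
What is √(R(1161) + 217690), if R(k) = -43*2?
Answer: 2*√54401 ≈ 466.48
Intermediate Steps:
R(k) = -86
√(R(1161) + 217690) = √(-86 + 217690) = √217604 = 2*√54401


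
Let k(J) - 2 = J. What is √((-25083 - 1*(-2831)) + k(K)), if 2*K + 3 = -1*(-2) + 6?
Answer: I*√88990/2 ≈ 149.16*I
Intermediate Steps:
K = 5/2 (K = -3/2 + (-1*(-2) + 6)/2 = -3/2 + (2 + 6)/2 = -3/2 + (½)*8 = -3/2 + 4 = 5/2 ≈ 2.5000)
k(J) = 2 + J
√((-25083 - 1*(-2831)) + k(K)) = √((-25083 - 1*(-2831)) + (2 + 5/2)) = √((-25083 + 2831) + 9/2) = √(-22252 + 9/2) = √(-44495/2) = I*√88990/2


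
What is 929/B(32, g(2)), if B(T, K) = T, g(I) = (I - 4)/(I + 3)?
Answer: 929/32 ≈ 29.031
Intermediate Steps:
g(I) = (-4 + I)/(3 + I)
929/B(32, g(2)) = 929/32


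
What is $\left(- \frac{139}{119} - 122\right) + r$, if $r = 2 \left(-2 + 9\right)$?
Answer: $- \frac{12991}{119} \approx -109.17$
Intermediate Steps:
$r = 14$ ($r = 2 \cdot 7 = 14$)
$\left(- \frac{139}{119} - 122\right) + r = \left(- \frac{139}{119} - 122\right) + 14 = - \frac{14657}{119} + 14 = - \frac{12991}{119}$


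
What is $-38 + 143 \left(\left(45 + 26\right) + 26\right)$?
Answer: $13833$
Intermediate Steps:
$-38 + 143 \left(\left(45 + 26\right) + 26\right) = -38 + 143 \left(71 + 26\right) = -38 + 143 \cdot 97 = -38 + 13871 = 13833$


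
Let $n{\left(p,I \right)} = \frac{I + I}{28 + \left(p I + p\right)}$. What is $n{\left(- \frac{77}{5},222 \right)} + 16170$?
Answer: $\frac{91796350}{5677} \approx 16170.0$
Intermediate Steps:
$n{\left(p,I \right)} = \frac{2 I}{28 + p + I p}$ ($n{\left(p,I \right)} = \frac{2 I}{28 + \left(I p + p\right)} = \frac{2 I}{28 + \left(p + I p\right)} = \frac{2 I}{28 + p + I p}$)
$n{\left(- \frac{77}{5},222 \right)} + 16170 = 2 \cdot 222 \frac{1}{28 - \frac{77}{5} + 222 \left(- \frac{77}{5}\right)} + 16170 = 2 \cdot 222 \frac{1}{28 - \frac{77}{5} - \frac{17094}{5}} + 16170 = 2 \cdot 222 \frac{1}{- \frac{17031}{5}} + 16170 = 2 \cdot 222 \left(- \frac{5}{17031}\right) + 16170 = - \frac{740}{5677} + 16170 = \frac{91796350}{5677}$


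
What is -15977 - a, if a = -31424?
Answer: 15447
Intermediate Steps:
-15977 - a = -15977 - 1*(-31424) = -15977 + 31424 = 15447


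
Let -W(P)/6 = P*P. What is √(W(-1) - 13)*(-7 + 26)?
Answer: 19*I*√19 ≈ 82.819*I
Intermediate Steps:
W(P) = -6*P² (W(P) = -6*P*P = -6*P²)
√(W(-1) - 13)*(-7 + 26) = √(-6*(-1)² - 13)*(-7 + 26) = √(-6*1 - 13)*19 = √(-6 - 13)*19 = √(-19)*19 = (I*√19)*19 = 19*I*√19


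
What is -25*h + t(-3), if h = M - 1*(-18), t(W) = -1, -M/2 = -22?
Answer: -1551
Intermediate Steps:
M = 44 (M = -2*(-22) = 44)
h = 62 (h = 44 - 1*(-18) = 44 + 18 = 62)
-25*h + t(-3) = -25*62 - 1 = -1550 - 1 = -1551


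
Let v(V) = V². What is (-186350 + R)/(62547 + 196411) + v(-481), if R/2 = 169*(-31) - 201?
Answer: 29956292304/129479 ≈ 2.3136e+5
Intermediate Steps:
R = -10880 (R = 2*(169*(-31) - 201) = 2*(-5239 - 201) = 2*(-5440) = -10880)
(-186350 + R)/(62547 + 196411) + v(-481) = (-186350 - 10880)/(62547 + 196411) + (-481)² = -197230/258958 + 231361 = -197230*1/258958 + 231361 = -98615/129479 + 231361 = 29956292304/129479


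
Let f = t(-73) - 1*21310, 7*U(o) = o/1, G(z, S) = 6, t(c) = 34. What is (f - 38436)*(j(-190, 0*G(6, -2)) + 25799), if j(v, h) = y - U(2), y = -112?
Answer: -10736635584/7 ≈ -1.5338e+9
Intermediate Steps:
U(o) = o/7 (U(o) = (o/1)/7 = (o*1)/7 = o/7)
f = -21276 (f = 34 - 1*21310 = 34 - 21310 = -21276)
j(v, h) = -786/7 (j(v, h) = -112 - 2/7 = -786/7)
(f - 38436)*(j(-190, 0*G(6, -2)) + 25799) = (-21276 - 38436)*(-786/7 + 25799) = -59712*179807/7 = -10736635584/7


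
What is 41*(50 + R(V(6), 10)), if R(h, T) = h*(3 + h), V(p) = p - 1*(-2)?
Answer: 5658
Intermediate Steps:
V(p) = 2 + p (V(p) = p + 2 = 2 + p)
41*(50 + R(V(6), 10)) = 41*(50 + (2 + 6)*(3 + (2 + 6))) = 41*(50 + 8*(3 + 8)) = 41*(50 + 8*11) = 41*(50 + 88) = 41*138 = 5658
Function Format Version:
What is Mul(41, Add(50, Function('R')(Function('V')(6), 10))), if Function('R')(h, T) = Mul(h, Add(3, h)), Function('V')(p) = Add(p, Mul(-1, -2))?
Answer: 5658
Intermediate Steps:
Function('V')(p) = Add(2, p) (Function('V')(p) = Add(p, 2) = Add(2, p))
Mul(41, Add(50, Function('R')(Function('V')(6), 10))) = Mul(41, Add(50, Mul(Add(2, 6), Add(3, Add(2, 6))))) = Mul(41, Add(50, Mul(8, Add(3, 8)))) = Mul(41, Add(50, Mul(8, 11))) = Mul(41, Add(50, 88)) = Mul(41, 138) = 5658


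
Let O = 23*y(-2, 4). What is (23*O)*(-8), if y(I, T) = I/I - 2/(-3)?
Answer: -21160/3 ≈ -7053.3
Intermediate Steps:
y(I, T) = 5/3 (y(I, T) = 1 - 2*(-⅓) = 1 + ⅔ = 5/3)
O = 115/3 (O = 23*(5/3) = 115/3 ≈ 38.333)
(23*O)*(-8) = (23*(115/3))*(-8) = (2645/3)*(-8) = -21160/3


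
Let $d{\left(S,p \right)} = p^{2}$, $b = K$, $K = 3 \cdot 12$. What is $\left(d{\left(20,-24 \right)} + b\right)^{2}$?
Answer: $374544$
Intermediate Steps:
$K = 36$
$b = 36$
$\left(d{\left(20,-24 \right)} + b\right)^{2} = \left(\left(-24\right)^{2} + 36\right)^{2} = \left(576 + 36\right)^{2} = 612^{2} = 374544$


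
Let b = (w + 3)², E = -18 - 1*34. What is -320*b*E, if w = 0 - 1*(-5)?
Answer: 1064960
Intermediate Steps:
w = 5 (w = 0 + 5 = 5)
E = -52 (E = -18 - 34 = -52)
b = 64 (b = (5 + 3)² = 8² = 64)
-320*b*E = -20480*(-52) = -320*(-3328) = 1064960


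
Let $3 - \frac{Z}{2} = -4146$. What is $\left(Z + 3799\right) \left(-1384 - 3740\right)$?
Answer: $-61985028$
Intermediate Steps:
$Z = 8298$ ($Z = 6 - -8292 = 6 + 8292 = 8298$)
$\left(Z + 3799\right) \left(-1384 - 3740\right) = \left(8298 + 3799\right) \left(-1384 - 3740\right) = 12097 \left(-5124\right) = -61985028$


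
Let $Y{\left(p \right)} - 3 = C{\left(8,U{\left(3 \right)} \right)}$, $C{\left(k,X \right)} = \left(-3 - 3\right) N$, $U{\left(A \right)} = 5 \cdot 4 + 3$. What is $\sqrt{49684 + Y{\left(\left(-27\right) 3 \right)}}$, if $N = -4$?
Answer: $\sqrt{49711} \approx 222.96$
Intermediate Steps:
$U{\left(A \right)} = 23$ ($U{\left(A \right)} = 20 + 3 = 23$)
$C{\left(k,X \right)} = 24$ ($C{\left(k,X \right)} = \left(-3 - 3\right) \left(-4\right) = \left(-6\right) \left(-4\right) = 24$)
$Y{\left(p \right)} = 27$ ($Y{\left(p \right)} = 3 + 24 = 27$)
$\sqrt{49684 + Y{\left(\left(-27\right) 3 \right)}} = \sqrt{49684 + 27} = \sqrt{49711}$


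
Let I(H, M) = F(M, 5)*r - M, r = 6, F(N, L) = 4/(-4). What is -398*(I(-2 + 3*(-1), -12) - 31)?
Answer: 9950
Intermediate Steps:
F(N, L) = -1 (F(N, L) = 4*(-¼) = -1)
I(H, M) = -6 - M (I(H, M) = -1*6 - M = -6 - M)
-398*(I(-2 + 3*(-1), -12) - 31) = -398*((-6 - 1*(-12)) - 31) = -398*((-6 + 12) - 31) = -398*(6 - 31) = -398*(-25) = 9950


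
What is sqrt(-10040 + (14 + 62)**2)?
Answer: 2*I*sqrt(1066) ≈ 65.299*I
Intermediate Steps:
sqrt(-10040 + (14 + 62)**2) = sqrt(-10040 + 76**2) = sqrt(-10040 + 5776) = sqrt(-4264) = 2*I*sqrt(1066)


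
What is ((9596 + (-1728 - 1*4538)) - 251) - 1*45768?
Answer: -42689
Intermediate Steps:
((9596 + (-1728 - 1*4538)) - 251) - 1*45768 = ((9596 + (-1728 - 4538)) - 251) - 45768 = ((9596 - 6266) - 251) - 45768 = (3330 - 251) - 45768 = 3079 - 45768 = -42689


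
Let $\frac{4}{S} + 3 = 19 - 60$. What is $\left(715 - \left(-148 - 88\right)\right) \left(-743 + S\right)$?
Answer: $- \frac{7773474}{11} \approx -7.0668 \cdot 10^{5}$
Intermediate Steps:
$S = - \frac{1}{11}$ ($S = \frac{4}{-3 + \left(19 - 60\right)} = \frac{4}{-3 - 41} = \frac{4}{-44} = 4 \left(- \frac{1}{44}\right) = - \frac{1}{11} \approx -0.090909$)
$\left(715 - \left(-148 - 88\right)\right) \left(-743 + S\right) = \left(715 - \left(-148 - 88\right)\right) \left(-743 - \frac{1}{11}\right) = \left(715 - \left(-148 - 88\right)\right) \left(- \frac{8174}{11}\right) = \left(715 - -236\right) \left(- \frac{8174}{11}\right) = \left(715 + 236\right) \left(- \frac{8174}{11}\right) = 951 \left(- \frac{8174}{11}\right) = - \frac{7773474}{11}$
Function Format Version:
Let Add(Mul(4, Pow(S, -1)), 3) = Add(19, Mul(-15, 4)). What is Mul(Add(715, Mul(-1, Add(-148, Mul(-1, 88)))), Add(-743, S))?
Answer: Rational(-7773474, 11) ≈ -7.0668e+5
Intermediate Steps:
S = Rational(-1, 11) (S = Mul(4, Pow(Add(-3, Add(19, Mul(-15, 4))), -1)) = Mul(4, Pow(Add(-3, Add(19, -60)), -1)) = Mul(4, Pow(Add(-3, -41), -1)) = Mul(4, Pow(-44, -1)) = Mul(4, Rational(-1, 44)) = Rational(-1, 11) ≈ -0.090909)
Mul(Add(715, Mul(-1, Add(-148, Mul(-1, 88)))), Add(-743, S)) = Mul(Add(715, Mul(-1, Add(-148, Mul(-1, 88)))), Add(-743, Rational(-1, 11))) = Mul(Add(715, Mul(-1, Add(-148, -88))), Rational(-8174, 11)) = Mul(Add(715, Mul(-1, -236)), Rational(-8174, 11)) = Mul(Add(715, 236), Rational(-8174, 11)) = Mul(951, Rational(-8174, 11)) = Rational(-7773474, 11)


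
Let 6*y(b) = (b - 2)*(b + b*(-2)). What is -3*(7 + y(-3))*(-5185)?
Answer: 139995/2 ≈ 69998.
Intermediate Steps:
y(b) = -b*(-2 + b)/6 (y(b) = ((b - 2)*(b + b*(-2)))/6 = ((-2 + b)*(b - 2*b))/6 = ((-2 + b)*(-b))/6 = (-b*(-2 + b))/6 = -b*(-2 + b)/6)
-3*(7 + y(-3))*(-5185) = -3*(7 + (1/6)*(-3)*(2 - 1*(-3)))*(-5185) = -3*(7 + (1/6)*(-3)*(2 + 3))*(-5185) = -3*(7 + (1/6)*(-3)*5)*(-5185) = -3*(7 - 5/2)*(-5185) = -3*9/2*(-5185) = -27/2*(-5185) = 139995/2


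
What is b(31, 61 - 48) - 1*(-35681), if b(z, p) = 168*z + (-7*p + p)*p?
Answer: 39875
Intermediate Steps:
b(z, p) = -6*p² + 168*z (b(z, p) = 168*z + (-6*p)*p = 168*z - 6*p² = -6*p² + 168*z)
b(31, 61 - 48) - 1*(-35681) = (-6*(61 - 48)² + 168*31) - 1*(-35681) = (-6*13² + 5208) + 35681 = (-6*169 + 5208) + 35681 = (-1014 + 5208) + 35681 = 4194 + 35681 = 39875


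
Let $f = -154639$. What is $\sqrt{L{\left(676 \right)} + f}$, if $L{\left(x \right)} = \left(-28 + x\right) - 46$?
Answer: $17 i \sqrt{533} \approx 392.48 i$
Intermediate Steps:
$L{\left(x \right)} = -74 + x$
$\sqrt{L{\left(676 \right)} + f} = \sqrt{\left(-74 + 676\right) - 154639} = \sqrt{602 - 154639} = \sqrt{-154037} = 17 i \sqrt{533}$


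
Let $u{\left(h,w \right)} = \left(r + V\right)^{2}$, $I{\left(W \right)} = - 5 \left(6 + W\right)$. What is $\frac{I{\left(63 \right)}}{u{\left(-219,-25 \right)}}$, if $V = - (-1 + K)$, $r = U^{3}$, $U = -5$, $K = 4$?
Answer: $- \frac{345}{16384} \approx -0.021057$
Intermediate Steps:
$I{\left(W \right)} = -30 - 5 W$
$r = -125$ ($r = \left(-5\right)^{3} = -125$)
$V = -3$ ($V = - (-1 + 4) = \left(-1\right) 3 = -3$)
$u{\left(h,w \right)} = 16384$ ($u{\left(h,w \right)} = \left(-125 - 3\right)^{2} = \left(-128\right)^{2} = 16384$)
$\frac{I{\left(63 \right)}}{u{\left(-219,-25 \right)}} = \frac{-30 - 315}{16384} = \left(-30 - 315\right) \frac{1}{16384} = \left(-345\right) \frac{1}{16384} = - \frac{345}{16384}$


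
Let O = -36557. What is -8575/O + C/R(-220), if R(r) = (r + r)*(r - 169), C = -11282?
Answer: 527630463/3128548060 ≈ 0.16865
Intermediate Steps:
R(r) = 2*r*(-169 + r) (R(r) = (2*r)*(-169 + r) = 2*r*(-169 + r))
-8575/O + C/R(-220) = -8575/(-36557) - 11282*(-1/(440*(-169 - 220))) = -8575*(-1/36557) - 11282/(2*(-220)*(-389)) = 8575/36557 - 11282/171160 = 8575/36557 - 11282*1/171160 = 8575/36557 - 5641/85580 = 527630463/3128548060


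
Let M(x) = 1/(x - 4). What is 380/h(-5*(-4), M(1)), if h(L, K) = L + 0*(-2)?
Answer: 19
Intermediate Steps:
M(x) = 1/(-4 + x)
h(L, K) = L (h(L, K) = L + 0 = L)
380/h(-5*(-4), M(1)) = 380/((-5*(-4))) = 380/20 = 380*(1/20) = 19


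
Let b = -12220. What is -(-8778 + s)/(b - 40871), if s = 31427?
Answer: 22649/53091 ≈ 0.42661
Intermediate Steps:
-(-8778 + s)/(b - 40871) = -(-8778 + 31427)/(-12220 - 40871) = -22649/(-53091) = -22649*(-1)/53091 = -1*(-22649/53091) = 22649/53091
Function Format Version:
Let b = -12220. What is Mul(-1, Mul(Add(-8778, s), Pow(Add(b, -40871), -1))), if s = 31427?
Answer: Rational(22649, 53091) ≈ 0.42661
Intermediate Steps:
Mul(-1, Mul(Add(-8778, s), Pow(Add(b, -40871), -1))) = Mul(-1, Mul(Add(-8778, 31427), Pow(Add(-12220, -40871), -1))) = Mul(-1, Mul(22649, Pow(-53091, -1))) = Mul(-1, Mul(22649, Rational(-1, 53091))) = Mul(-1, Rational(-22649, 53091)) = Rational(22649, 53091)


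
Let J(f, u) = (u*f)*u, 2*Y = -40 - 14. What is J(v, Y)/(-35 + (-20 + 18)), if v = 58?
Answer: -42282/37 ≈ -1142.8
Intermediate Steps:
Y = -27 (Y = (-40 - 14)/2 = (½)*(-54) = -27)
J(f, u) = f*u² (J(f, u) = (f*u)*u = f*u²)
J(v, Y)/(-35 + (-20 + 18)) = (58*(-27)²)/(-35 + (-20 + 18)) = (58*729)/(-35 - 2) = 42282/(-37) = 42282*(-1/37) = -42282/37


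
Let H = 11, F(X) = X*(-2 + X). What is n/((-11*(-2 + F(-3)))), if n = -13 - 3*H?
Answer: 46/143 ≈ 0.32168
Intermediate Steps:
n = -46 (n = -13 - 3*11 = -13 - 33 = -46)
n/((-11*(-2 + F(-3)))) = -46*(-1/(11*(-2 - 3*(-2 - 3)))) = -46*(-1/(11*(-2 - 3*(-5)))) = -46*(-1/(11*(-2 + 15))) = -46/((-11*13)) = -46/(-143) = -46*(-1/143) = 46/143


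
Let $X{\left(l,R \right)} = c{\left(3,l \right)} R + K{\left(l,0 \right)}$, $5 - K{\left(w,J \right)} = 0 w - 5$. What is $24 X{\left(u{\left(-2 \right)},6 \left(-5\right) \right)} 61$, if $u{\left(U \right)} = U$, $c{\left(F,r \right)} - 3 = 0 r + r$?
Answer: $-29280$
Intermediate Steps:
$K{\left(w,J \right)} = 10$ ($K{\left(w,J \right)} = 5 - \left(0 w - 5\right) = 5 - \left(0 - 5\right) = 5 - -5 = 5 + 5 = 10$)
$c{\left(F,r \right)} = 3 + r$ ($c{\left(F,r \right)} = 3 + \left(0 r + r\right) = 3 + \left(0 + r\right) = 3 + r$)
$X{\left(l,R \right)} = 10 + R \left(3 + l\right)$ ($X{\left(l,R \right)} = \left(3 + l\right) R + 10 = R \left(3 + l\right) + 10 = 10 + R \left(3 + l\right)$)
$24 X{\left(u{\left(-2 \right)},6 \left(-5\right) \right)} 61 = 24 \left(10 + 6 \left(-5\right) \left(3 - 2\right)\right) 61 = 24 \left(10 - 30\right) 61 = 24 \left(-20\right) 61 = \left(-480\right) 61 = -29280$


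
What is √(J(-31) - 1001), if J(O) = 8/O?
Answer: I*√962209/31 ≈ 31.643*I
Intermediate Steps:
√(J(-31) - 1001) = √(8/(-31) - 1001) = √(8*(-1/31) - 1001) = √(-8/31 - 1001) = √(-31039/31) = I*√962209/31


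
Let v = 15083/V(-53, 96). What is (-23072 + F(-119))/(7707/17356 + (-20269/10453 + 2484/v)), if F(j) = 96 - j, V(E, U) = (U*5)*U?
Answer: -62545713503853108/20761995339572041 ≈ -3.0125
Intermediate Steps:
V(E, U) = 5*U**2 (V(E, U) = (5*U)*U = 5*U**2)
v = 15083/46080 (v = 15083/((5*96**2)) = 15083/((5*9216)) = 15083/46080 ≈ 0.32732)
(-23072 + F(-119))/(7707/17356 + (-20269/10453 + 2484/v)) = (-23072 + (96 - 1*(-119)))/(7707/17356 + (-20269/10453 + 2484/(15083/46080))) = (-23072 + (96 + 119))/(7707*(1/17356) + (-20269*1/10453 + 2484*(46080/15083))) = (-23072 + 215)/(7707/17356 + (-20269/10453 + 114462720/15083)) = -22857/(7707/17356 + 1196173094833/157662599) = -22857/20761995339572041/2736392068244 = -22857*2736392068244/20761995339572041 = -62545713503853108/20761995339572041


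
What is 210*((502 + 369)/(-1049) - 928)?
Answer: -204612030/1049 ≈ -1.9505e+5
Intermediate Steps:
210*((502 + 369)/(-1049) - 928) = 210*(871*(-1/1049) - 928) = 210*(-871/1049 - 928) = 210*(-974343/1049) = -204612030/1049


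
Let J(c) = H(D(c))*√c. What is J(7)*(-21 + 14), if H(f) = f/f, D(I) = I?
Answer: -7*√7 ≈ -18.520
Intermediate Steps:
H(f) = 1
J(c) = √c (J(c) = 1*√c = √c)
J(7)*(-21 + 14) = √7*(-21 + 14) = √7*(-7) = -7*√7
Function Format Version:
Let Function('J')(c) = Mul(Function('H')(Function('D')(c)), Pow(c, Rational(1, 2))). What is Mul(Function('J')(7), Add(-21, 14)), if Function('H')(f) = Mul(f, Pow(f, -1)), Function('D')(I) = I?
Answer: Mul(-7, Pow(7, Rational(1, 2))) ≈ -18.520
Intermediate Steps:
Function('H')(f) = 1
Function('J')(c) = Pow(c, Rational(1, 2)) (Function('J')(c) = Mul(1, Pow(c, Rational(1, 2))) = Pow(c, Rational(1, 2)))
Mul(Function('J')(7), Add(-21, 14)) = Mul(Pow(7, Rational(1, 2)), Add(-21, 14)) = Mul(Pow(7, Rational(1, 2)), -7) = Mul(-7, Pow(7, Rational(1, 2)))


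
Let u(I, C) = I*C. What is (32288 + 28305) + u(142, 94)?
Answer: 73941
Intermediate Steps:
u(I, C) = C*I
(32288 + 28305) + u(142, 94) = (32288 + 28305) + 94*142 = 60593 + 13348 = 73941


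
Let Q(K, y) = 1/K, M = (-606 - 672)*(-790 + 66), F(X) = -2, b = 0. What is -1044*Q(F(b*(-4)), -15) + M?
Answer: 925794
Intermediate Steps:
M = 925272 (M = -1278*(-724) = 925272)
-1044*Q(F(b*(-4)), -15) + M = -1044/(-2) + 925272 = -1044*(-½) + 925272 = 522 + 925272 = 925794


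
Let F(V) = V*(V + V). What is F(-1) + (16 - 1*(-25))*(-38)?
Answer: -1556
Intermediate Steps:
F(V) = 2*V**2 (F(V) = V*(2*V) = 2*V**2)
F(-1) + (16 - 1*(-25))*(-38) = 2*(-1)**2 + (16 - 1*(-25))*(-38) = 2*1 + (16 + 25)*(-38) = 2 + 41*(-38) = 2 - 1558 = -1556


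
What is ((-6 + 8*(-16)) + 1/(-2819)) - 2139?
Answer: -6407588/2819 ≈ -2273.0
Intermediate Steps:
((-6 + 8*(-16)) + 1/(-2819)) - 2139 = ((-6 - 128) - 1/2819) - 2139 = (-134 - 1/2819) - 2139 = -377747/2819 - 2139 = -6407588/2819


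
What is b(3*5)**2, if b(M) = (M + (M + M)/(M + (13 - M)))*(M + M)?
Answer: 45562500/169 ≈ 2.6960e+5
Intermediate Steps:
b(M) = 30*M**2/13 (b(M) = (M + (2*M)/13)*(2*M) = (M + (2*M)*(1/13))*(2*M) = (M + 2*M/13)*(2*M) = (15*M/13)*(2*M) = 30*M**2/13)
b(3*5)**2 = (30*(3*5)**2/13)**2 = ((30/13)*15**2)**2 = ((30/13)*225)**2 = (6750/13)**2 = 45562500/169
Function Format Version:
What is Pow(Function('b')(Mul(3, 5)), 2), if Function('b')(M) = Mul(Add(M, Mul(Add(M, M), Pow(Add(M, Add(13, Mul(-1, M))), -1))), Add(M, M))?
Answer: Rational(45562500, 169) ≈ 2.6960e+5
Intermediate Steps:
Function('b')(M) = Mul(Rational(30, 13), Pow(M, 2)) (Function('b')(M) = Mul(Add(M, Mul(Mul(2, M), Pow(13, -1))), Mul(2, M)) = Mul(Add(M, Mul(Mul(2, M), Rational(1, 13))), Mul(2, M)) = Mul(Add(M, Mul(Rational(2, 13), M)), Mul(2, M)) = Mul(Mul(Rational(15, 13), M), Mul(2, M)) = Mul(Rational(30, 13), Pow(M, 2)))
Pow(Function('b')(Mul(3, 5)), 2) = Pow(Mul(Rational(30, 13), Pow(Mul(3, 5), 2)), 2) = Pow(Mul(Rational(30, 13), Pow(15, 2)), 2) = Pow(Mul(Rational(30, 13), 225), 2) = Pow(Rational(6750, 13), 2) = Rational(45562500, 169)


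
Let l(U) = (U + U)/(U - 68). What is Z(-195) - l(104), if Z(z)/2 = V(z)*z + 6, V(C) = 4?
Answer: -13984/9 ≈ -1553.8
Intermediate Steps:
l(U) = 2*U/(-68 + U) (l(U) = (2*U)/(-68 + U) = 2*U/(-68 + U))
Z(z) = 12 + 8*z (Z(z) = 2*(4*z + 6) = 2*(6 + 4*z) = 12 + 8*z)
Z(-195) - l(104) = (12 + 8*(-195)) - 2*104/(-68 + 104) = (12 - 1560) - 2*104/36 = -1548 - 2*104/36 = -1548 - 1*52/9 = -1548 - 52/9 = -13984/9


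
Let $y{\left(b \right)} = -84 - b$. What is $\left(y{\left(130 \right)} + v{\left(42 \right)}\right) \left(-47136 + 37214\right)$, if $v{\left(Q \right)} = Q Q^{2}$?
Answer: $-732977828$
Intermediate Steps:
$v{\left(Q \right)} = Q^{3}$
$\left(y{\left(130 \right)} + v{\left(42 \right)}\right) \left(-47136 + 37214\right) = \left(\left(-84 - 130\right) + 42^{3}\right) \left(-47136 + 37214\right) = \left(\left(-84 - 130\right) + 74088\right) \left(-9922\right) = \left(-214 + 74088\right) \left(-9922\right) = 73874 \left(-9922\right) = -732977828$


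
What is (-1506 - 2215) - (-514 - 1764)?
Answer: -1443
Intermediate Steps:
(-1506 - 2215) - (-514 - 1764) = -3721 - 1*(-2278) = -3721 + 2278 = -1443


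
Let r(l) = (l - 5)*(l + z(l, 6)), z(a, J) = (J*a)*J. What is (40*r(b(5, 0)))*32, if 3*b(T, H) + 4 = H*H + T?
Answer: -663040/9 ≈ -73671.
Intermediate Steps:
z(a, J) = a*J²
b(T, H) = -4/3 + T/3 + H²/3 (b(T, H) = -4/3 + (H*H + T)/3 = -4/3 + (H² + T)/3 = -4/3 + (T + H²)/3 = -4/3 + (T/3 + H²/3) = -4/3 + T/3 + H²/3)
r(l) = 37*l*(-5 + l) (r(l) = (l - 5)*(l + l*6²) = (-5 + l)*(l + l*36) = (-5 + l)*(l + 36*l) = (-5 + l)*(37*l) = 37*l*(-5 + l))
(40*r(b(5, 0)))*32 = (40*(37*(-4/3 + (⅓)*5 + (⅓)*0²)*(-5 + (-4/3 + (⅓)*5 + (⅓)*0²))))*32 = (40*(37*(-4/3 + 5/3 + (⅓)*0)*(-5 + (-4/3 + 5/3 + (⅓)*0))))*32 = (40*(37*(-4/3 + 5/3 + 0)*(-5 + (-4/3 + 5/3 + 0))))*32 = (40*(37*(⅓)*(-5 + ⅓)))*32 = (40*(37*(⅓)*(-14/3)))*32 = (40*(-518/9))*32 = -20720/9*32 = -663040/9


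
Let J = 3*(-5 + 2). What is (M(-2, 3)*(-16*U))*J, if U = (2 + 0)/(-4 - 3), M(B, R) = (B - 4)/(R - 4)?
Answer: -1728/7 ≈ -246.86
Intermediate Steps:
M(B, R) = (-4 + B)/(-4 + R)
U = -2/7 (U = 2/(-7) = 2*(-⅐) = -2/7 ≈ -0.28571)
J = -9 (J = 3*(-3) = -9)
(M(-2, 3)*(-16*U))*J = (((-4 - 2)/(-4 + 3))*(-16*(-2/7)))*(-9) = ((-6/(-1))*(32/7))*(-9) = (-1*(-6)*(32/7))*(-9) = (6*(32/7))*(-9) = (192/7)*(-9) = -1728/7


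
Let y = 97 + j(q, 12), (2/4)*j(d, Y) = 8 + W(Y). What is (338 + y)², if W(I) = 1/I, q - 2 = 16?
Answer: 7327849/36 ≈ 2.0355e+5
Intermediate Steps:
q = 18 (q = 2 + 16 = 18)
j(d, Y) = 16 + 2/Y (j(d, Y) = 2*(8 + 1/Y) = 16 + 2/Y)
y = 679/6 (y = 97 + (16 + 2/12) = 97 + (16 + 2*(1/12)) = 97 + (16 + ⅙) = 97 + 97/6 = 679/6 ≈ 113.17)
(338 + y)² = (338 + 679/6)² = (2707/6)² = 7327849/36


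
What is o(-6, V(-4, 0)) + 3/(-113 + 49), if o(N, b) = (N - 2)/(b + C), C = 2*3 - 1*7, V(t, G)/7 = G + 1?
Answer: -265/192 ≈ -1.3802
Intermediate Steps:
V(t, G) = 7 + 7*G (V(t, G) = 7*(G + 1) = 7*(1 + G) = 7 + 7*G)
C = -1 (C = 6 - 7 = -1)
o(N, b) = (-2 + N)/(-1 + b) (o(N, b) = (N - 2)/(b - 1) = (-2 + N)/(-1 + b))
o(-6, V(-4, 0)) + 3/(-113 + 49) = (-2 - 6)/(-1 + (7 + 7*0)) + 3/(-113 + 49) = -8/(-1 + (7 + 0)) + 3/(-64) = -8/(-1 + 7) + 3*(-1/64) = -8/6 - 3/64 = (⅙)*(-8) - 3/64 = -4/3 - 3/64 = -265/192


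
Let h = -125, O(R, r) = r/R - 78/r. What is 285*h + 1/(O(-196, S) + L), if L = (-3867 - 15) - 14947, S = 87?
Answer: -3813002715059/107031655 ≈ -35625.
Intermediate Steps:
O(R, r) = -78/r + r/R
L = -18829 (L = -3882 - 14947 = -18829)
285*h + 1/(O(-196, S) + L) = 285*(-125) + 1/((-78/87 + 87/(-196)) - 18829) = -35625 + 1/((-78*1/87 + 87*(-1/196)) - 18829) = -35625 + 1/((-26/29 - 87/196) - 18829) = -35625 + 1/(-7619/5684 - 18829) = -35625 + 1/(-107031655/5684) = -35625 - 5684/107031655 = -3813002715059/107031655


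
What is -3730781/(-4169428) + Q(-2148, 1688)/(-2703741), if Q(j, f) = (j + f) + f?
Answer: 10081945494137/11273053430148 ≈ 0.89434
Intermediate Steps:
Q(j, f) = j + 2*f (Q(j, f) = (f + j) + f = j + 2*f)
-3730781/(-4169428) + Q(-2148, 1688)/(-2703741) = -3730781/(-4169428) + (-2148 + 2*1688)/(-2703741) = -3730781*(-1/4169428) + (-2148 + 3376)*(-1/2703741) = 3730781/4169428 + 1228*(-1/2703741) = 3730781/4169428 - 1228/2703741 = 10081945494137/11273053430148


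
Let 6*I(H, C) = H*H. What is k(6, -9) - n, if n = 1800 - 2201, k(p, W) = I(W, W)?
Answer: 829/2 ≈ 414.50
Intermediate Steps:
I(H, C) = H**2/6 (I(H, C) = (H*H)/6 = H**2/6)
k(p, W) = W**2/6
n = -401
k(6, -9) - n = (1/6)*(-9)**2 - 1*(-401) = (1/6)*81 + 401 = 27/2 + 401 = 829/2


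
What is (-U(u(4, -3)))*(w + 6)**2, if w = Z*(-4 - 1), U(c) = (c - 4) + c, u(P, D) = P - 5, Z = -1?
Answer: 726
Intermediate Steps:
u(P, D) = -5 + P
U(c) = -4 + 2*c (U(c) = (-4 + c) + c = -4 + 2*c)
w = 5 (w = -(-4 - 1) = -1*(-5) = 5)
(-U(u(4, -3)))*(w + 6)**2 = (-(-4 + 2*(-5 + 4)))*(5 + 6)**2 = -(-4 + 2*(-1))*11**2 = -(-4 - 2)*121 = -1*(-6)*121 = 6*121 = 726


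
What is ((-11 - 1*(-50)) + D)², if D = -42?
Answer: 9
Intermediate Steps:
((-11 - 1*(-50)) + D)² = ((-11 - 1*(-50)) - 42)² = ((-11 + 50) - 42)² = (39 - 42)² = (-3)² = 9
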